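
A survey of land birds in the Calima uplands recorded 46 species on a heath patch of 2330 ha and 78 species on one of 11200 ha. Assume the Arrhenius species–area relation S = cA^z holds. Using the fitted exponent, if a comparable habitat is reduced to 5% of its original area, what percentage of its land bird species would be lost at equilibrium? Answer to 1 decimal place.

63.5%

z = ln(78/46) / ln(11200/2330) = 0.5281 / 1.5700 = 0.3363
S_new/S_old = (A_new/A_old)^z = 0.05^0.3363 = exp(0.3363 × -2.9957) = 0.3651
Fraction lost = 1 − 0.3651 = 0.6349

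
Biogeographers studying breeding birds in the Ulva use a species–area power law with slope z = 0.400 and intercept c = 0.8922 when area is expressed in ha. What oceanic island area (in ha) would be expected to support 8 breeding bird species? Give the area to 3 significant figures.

241 ha

8 = 0.8922 × A^0.4  ⇒  A^0.4 = 8/0.8922 = 8.967
ln A = ln(8.967) / 0.4 = 2.1935 / 0.4 = 5.4838
A = e^5.4838 ≈ 240.8 ha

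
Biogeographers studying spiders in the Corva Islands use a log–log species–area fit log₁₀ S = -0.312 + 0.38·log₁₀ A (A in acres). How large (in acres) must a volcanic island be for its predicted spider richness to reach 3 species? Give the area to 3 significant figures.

3 = 0.4875 × A^0.38  ⇒  A^0.38 = 3/0.4875 = 6.153
ln A = ln(6.153) / 0.38 = 1.8170 / 0.38 = 4.7816
A = e^4.7816 ≈ 119.3 acres

119 acres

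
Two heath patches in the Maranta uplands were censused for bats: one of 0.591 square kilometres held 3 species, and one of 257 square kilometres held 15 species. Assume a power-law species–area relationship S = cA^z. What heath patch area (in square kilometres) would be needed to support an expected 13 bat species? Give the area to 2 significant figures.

150 square kilometres

z = ln(15/3) / ln(257/0.591) = 1.6094 / 6.0750 = 0.2649
c = 3 / 0.591^0.2649 = 3 / 0.8699 = 3.449
A = (13/3.449)^(1/0.2649) ⇒ ln A = ln(3.77)/0.2649 = 5.0089
A = e^5.0089 ≈ 149.7 square kilometres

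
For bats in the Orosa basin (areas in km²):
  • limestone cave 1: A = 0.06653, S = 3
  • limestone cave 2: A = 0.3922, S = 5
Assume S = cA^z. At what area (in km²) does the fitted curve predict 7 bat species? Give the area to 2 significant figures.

z = ln(5/3) / ln(0.3922/0.06653) = 0.5108 / 1.7741 = 0.2879
c = 3 / 0.06653^0.2879 = 3 / 0.4583 = 6.547
A = (7/6.547)^(1/0.2879) ⇒ ln A = ln(1.069)/0.2879 = 0.2326
A = e^0.2326 ≈ 1.262 km²

1.3 km²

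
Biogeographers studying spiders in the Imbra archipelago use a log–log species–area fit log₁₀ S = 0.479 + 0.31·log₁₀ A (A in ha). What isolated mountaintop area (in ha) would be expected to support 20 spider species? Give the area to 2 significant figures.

20 = 3.013 × A^0.31  ⇒  A^0.31 = 20/3.013 = 6.638
ln A = ln(6.638) / 0.31 = 1.8928 / 0.31 = 6.1058
A = e^6.1058 ≈ 448.4 ha

450 ha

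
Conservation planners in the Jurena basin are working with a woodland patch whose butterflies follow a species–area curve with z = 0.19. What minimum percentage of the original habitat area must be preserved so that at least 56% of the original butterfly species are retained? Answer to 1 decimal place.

4.7%

Need (A_new/A_old)^0.19 = 0.56, so A_new/A_old = 0.56^(1/0.19) = 0.56^5.263
ln(A_new/A_old) = ln 0.56 / 0.19 = -0.5798 / 0.19 = -3.0517
A_new/A_old = e^-3.0517 ≈ 0.04728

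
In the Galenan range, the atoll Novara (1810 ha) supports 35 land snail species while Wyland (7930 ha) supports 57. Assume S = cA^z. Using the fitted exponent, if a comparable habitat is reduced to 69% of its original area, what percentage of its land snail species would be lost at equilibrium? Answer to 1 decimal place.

z = ln(57/35) / ln(7930/1810) = 0.4877 / 1.4773 = 0.3301
S_new/S_old = (A_new/A_old)^z = 0.69^0.3301 = exp(0.3301 × -0.3711) = 0.8847
Fraction lost = 1 − 0.8847 = 0.1153

11.5%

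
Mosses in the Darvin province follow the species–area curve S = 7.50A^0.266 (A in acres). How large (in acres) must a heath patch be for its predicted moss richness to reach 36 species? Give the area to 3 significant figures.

36 = 7.5 × A^0.266  ⇒  A^0.266 = 36/7.5 = 4.8
ln A = ln(4.8) / 0.266 = 1.5686 / 0.266 = 5.8971
A = e^5.8971 ≈ 364 acres

364 acres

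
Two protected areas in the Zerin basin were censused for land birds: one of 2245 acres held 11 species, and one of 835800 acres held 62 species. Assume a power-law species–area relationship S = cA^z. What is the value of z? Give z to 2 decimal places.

Taking logs: ln S = ln c + z ln A, so z = (ln S₂ − ln S₁)/(ln A₂ − ln A₁).
z = ln(62/11) / ln(835800/2245) = ln(5.636) / ln(372.3) = 1.7292 / 5.9197 = 0.2921

0.29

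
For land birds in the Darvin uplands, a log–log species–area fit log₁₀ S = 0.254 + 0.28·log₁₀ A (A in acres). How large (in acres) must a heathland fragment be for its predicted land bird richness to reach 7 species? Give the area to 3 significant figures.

129 acres

7 = 1.795 × A^0.28  ⇒  A^0.28 = 7/1.795 = 3.9
ln A = ln(3.9) / 0.28 = 1.3611 / 0.28 = 4.8609
A = e^4.8609 ≈ 129.1 acres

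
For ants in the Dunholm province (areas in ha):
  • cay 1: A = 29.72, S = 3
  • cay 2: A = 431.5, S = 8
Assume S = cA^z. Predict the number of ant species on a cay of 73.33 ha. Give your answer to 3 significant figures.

z = ln(8/3) / ln(431.5/29.72) = 0.9808 / 2.6754 = 0.3666
c = 3 / 29.72^0.3666 = 3 / 3.468 = 0.8652
S₃ = 0.8652 × 73.33^0.3666 = 0.8652 × 4.829 ≈ 4.177

4.18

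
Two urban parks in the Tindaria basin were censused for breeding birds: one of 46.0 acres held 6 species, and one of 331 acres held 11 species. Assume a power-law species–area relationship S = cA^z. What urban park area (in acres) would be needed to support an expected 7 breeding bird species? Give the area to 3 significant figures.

z = ln(11/6) / ln(331/46) = 0.6061 / 1.9735 = 0.3071
c = 6 / 46^0.3071 = 6 / 3.241 = 1.851
A = (7/1.851)^(1/0.3071) ⇒ ln A = ln(3.781)/0.3071 = 4.3305
A = e^4.3305 ≈ 75.98 acres

76.0 acres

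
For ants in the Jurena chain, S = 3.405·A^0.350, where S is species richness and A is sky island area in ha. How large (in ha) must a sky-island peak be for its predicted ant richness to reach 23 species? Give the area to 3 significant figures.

23 = 3.405 × A^0.35  ⇒  A^0.35 = 23/3.405 = 6.755
ln A = ln(6.755) / 0.35 = 1.9102 / 0.35 = 5.4579
A = e^5.4579 ≈ 234.6 ha

235 ha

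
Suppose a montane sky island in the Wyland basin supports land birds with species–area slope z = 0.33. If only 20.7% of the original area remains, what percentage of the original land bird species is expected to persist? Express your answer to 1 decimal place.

59.5%

S_new/S_old = (A_new/A_old)^z = 0.207^0.33
= exp(0.33 × ln 0.207) = exp(0.33 × -1.5750) = exp(-0.5198) ≈ 0.5947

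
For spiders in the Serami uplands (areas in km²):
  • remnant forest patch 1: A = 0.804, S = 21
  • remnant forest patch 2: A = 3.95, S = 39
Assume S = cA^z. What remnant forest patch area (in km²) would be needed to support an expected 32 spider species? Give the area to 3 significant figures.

2.38 km²

z = ln(39/21) / ln(3.95/0.804) = 0.6190 / 1.5919 = 0.3889
c = 21 / 0.804^0.3889 = 21 / 0.9187 = 22.86
A = (32/22.86)^(1/0.3889) ⇒ ln A = ln(1.4)/0.3889 = 0.8650
A = e^0.8650 ≈ 2.375 km²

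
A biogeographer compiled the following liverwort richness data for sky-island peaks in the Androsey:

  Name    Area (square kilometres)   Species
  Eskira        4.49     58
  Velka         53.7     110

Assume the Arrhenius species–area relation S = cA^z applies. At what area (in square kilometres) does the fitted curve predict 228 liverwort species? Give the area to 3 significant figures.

906 square kilometres

z = ln(110/58) / ln(53.7/4.49) = 0.6400 / 2.4816 = 0.2579
c = 58 / 4.49^0.2579 = 58 / 1.473 = 39.37
A = (228/39.37)^(1/0.2579) ⇒ ln A = ln(5.791)/0.2579 = 6.8094
A = e^6.8094 ≈ 906.3 square kilometres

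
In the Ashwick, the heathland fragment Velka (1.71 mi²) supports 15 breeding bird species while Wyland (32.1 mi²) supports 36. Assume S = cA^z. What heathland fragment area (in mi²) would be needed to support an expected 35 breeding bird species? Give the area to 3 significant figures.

29.2 mi²

z = ln(36/15) / ln(32.1/1.71) = 0.8755 / 2.9324 = 0.2986
c = 15 / 1.71^0.2986 = 15 / 1.174 = 12.78
A = (35/12.78)^(1/0.2986) ⇒ ln A = ln(2.739)/0.2986 = 3.3745
A = e^3.3745 ≈ 29.21 mi²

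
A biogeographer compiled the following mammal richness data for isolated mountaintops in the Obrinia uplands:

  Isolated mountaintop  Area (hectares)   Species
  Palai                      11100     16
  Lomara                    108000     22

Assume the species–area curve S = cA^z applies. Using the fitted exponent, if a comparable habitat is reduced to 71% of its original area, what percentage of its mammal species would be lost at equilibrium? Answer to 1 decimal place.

4.7%

z = ln(22/16) / ln(108000/11100) = 0.3185 / 2.2752 = 0.1400
S_new/S_old = (A_new/A_old)^z = 0.71^0.1400 = exp(0.1400 × -0.3425) = 0.9532
Fraction lost = 1 − 0.9532 = 0.04681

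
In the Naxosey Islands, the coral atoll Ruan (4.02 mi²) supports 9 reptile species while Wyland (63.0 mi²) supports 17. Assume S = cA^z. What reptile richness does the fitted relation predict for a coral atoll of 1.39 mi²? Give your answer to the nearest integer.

z = ln(17/9) / ln(63/4.02) = 0.6360 / 2.7519 = 0.2311
c = 9 / 4.02^0.2311 = 9 / 1.379 = 6.525
S₃ = 6.525 × 1.39^0.2311 = 6.525 × 1.079 ≈ 7.041

7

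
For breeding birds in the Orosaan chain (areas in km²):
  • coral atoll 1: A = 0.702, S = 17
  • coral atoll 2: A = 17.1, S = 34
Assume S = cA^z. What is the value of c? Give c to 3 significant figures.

18.4

z = ln(S₂/S₁) / ln(A₂/A₁) = ln(34/17) / ln(17.1/0.702) = 0.6931 / 3.1929 = 0.2171
c = S₁ / A₁^z = 17 / 0.702^0.2171 = 17 / 0.9261 = 18.36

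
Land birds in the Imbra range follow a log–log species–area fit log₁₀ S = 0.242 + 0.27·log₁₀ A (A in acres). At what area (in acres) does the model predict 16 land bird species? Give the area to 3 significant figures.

3660 acres

16 = 1.746 × A^0.27  ⇒  A^0.27 = 16/1.746 = 9.165
ln A = ln(9.165) / 0.27 = 2.2154 / 0.27 = 8.2050
A = e^8.2050 ≈ 3659 acres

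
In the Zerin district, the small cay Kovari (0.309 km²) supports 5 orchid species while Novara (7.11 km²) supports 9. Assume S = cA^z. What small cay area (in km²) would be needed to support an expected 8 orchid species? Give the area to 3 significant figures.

3.79 km²

z = ln(9/5) / ln(7.11/0.309) = 0.5878 / 3.1359 = 0.1874
c = 5 / 0.309^0.1874 = 5 / 0.8024 = 6.231
A = (8/6.231)^(1/0.1874) ⇒ ln A = ln(1.284)/0.1874 = 1.3331
A = e^1.3331 ≈ 3.793 km²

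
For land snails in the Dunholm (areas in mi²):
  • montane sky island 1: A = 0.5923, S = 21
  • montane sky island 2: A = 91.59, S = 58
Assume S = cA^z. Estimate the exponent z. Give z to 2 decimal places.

Taking logs: ln S = ln c + z ln A, so z = (ln S₂ − ln S₁)/(ln A₂ − ln A₁).
z = ln(58/21) / ln(91.59/0.5923) = ln(2.762) / ln(154.6) = 1.0159 / 5.0411 = 0.2015

0.20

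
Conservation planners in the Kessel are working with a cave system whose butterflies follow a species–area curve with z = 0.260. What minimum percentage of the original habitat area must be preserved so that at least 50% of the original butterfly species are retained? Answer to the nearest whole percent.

Need (A_new/A_old)^0.26 = 0.5, so A_new/A_old = 0.5^(1/0.26) = 0.5^3.846
ln(A_new/A_old) = ln 0.5 / 0.26 = -0.6931 / 0.26 = -2.6660
A_new/A_old = e^-2.6660 ≈ 0.06953

7%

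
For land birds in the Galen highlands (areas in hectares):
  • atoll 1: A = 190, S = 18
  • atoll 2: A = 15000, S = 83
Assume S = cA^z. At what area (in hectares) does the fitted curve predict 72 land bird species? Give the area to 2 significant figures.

z = ln(83/18) / ln(15000/190) = 1.5285 / 4.3688 = 0.3499
c = 18 / 190^0.3499 = 18 / 6.27 = 2.871
A = (72/2.871)^(1/0.3499) ⇒ ln A = ln(25.08)/0.3499 = 9.2094
A = e^9.2094 ≈ 9991 hectares

10000 hectares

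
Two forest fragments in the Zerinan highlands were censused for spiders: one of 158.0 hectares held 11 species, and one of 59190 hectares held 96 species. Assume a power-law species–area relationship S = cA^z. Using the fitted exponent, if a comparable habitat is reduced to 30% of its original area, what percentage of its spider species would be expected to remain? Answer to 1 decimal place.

64.4%

z = ln(96/11) / ln(59190/158) = 2.1665 / 5.9259 = 0.3656
S_new/S_old = (A_new/A_old)^z = 0.3^0.3656 = exp(0.3656 × -1.2040) = 0.6439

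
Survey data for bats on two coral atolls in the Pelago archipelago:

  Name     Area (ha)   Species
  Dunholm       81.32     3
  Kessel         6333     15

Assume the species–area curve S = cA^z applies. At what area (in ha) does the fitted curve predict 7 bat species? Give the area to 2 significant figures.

810 ha

z = ln(15/3) / ln(6333/81.32) = 1.6094 / 4.3551 = 0.3695
c = 3 / 81.32^0.3695 = 3 / 5.081 = 0.5905
A = (7/0.5905)^(1/0.3695) ⇒ ln A = ln(11.85)/0.3695 = 6.6912
A = e^6.6912 ≈ 805.3 ha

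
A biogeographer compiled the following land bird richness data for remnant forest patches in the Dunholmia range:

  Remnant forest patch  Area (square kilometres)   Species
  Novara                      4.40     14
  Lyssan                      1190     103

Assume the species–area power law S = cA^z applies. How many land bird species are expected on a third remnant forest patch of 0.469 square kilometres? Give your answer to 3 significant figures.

6.30

z = ln(103/14) / ln(1190/4.4) = 1.9957 / 5.6001 = 0.3564
c = 14 / 4.4^0.3564 = 14 / 1.696 = 8.257
S₃ = 8.257 × 0.469^0.3564 = 8.257 × 0.7635 ≈ 6.304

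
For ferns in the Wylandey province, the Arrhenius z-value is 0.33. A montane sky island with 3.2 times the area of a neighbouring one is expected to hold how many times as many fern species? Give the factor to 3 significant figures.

1.47

S₂/S₁ = (A₂/A₁)^z = 3.2^0.33
ln(S₂/S₁) = 0.33 × ln 3.2 = 0.33 × 1.1632 = 0.3838
S₂/S₁ = e^0.3838 ≈ 1.468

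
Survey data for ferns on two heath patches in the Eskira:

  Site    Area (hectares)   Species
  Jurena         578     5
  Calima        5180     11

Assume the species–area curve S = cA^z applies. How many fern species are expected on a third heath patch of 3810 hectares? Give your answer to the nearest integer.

10

z = ln(11/5) / ln(5180/578) = 0.7885 / 2.1930 = 0.3595
c = 5 / 578^0.3595 = 5 / 9.84 = 0.5081
S₃ = 0.5081 × 3810^0.3595 = 0.5081 × 19.39 ≈ 9.85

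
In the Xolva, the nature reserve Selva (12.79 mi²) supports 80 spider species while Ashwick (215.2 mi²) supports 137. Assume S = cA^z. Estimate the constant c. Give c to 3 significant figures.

z = ln(S₂/S₁) / ln(A₂/A₁) = ln(137/80) / ln(215.2/12.79) = 0.5380 / 2.8229 = 0.1906
c = S₁ / A₁^z = 80 / 12.79^0.1906 = 80 / 1.625 = 49.22

49.2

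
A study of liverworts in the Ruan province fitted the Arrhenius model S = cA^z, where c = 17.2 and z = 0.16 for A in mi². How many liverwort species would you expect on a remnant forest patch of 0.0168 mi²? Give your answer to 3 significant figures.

8.94

S = 17.2 × 0.0168^0.16
ln S = ln 17.2 + 0.16 × ln 0.0168 = 2.8449 + 0.16 × -4.0864 = 2.1911
S = e^2.1911 ≈ 8.945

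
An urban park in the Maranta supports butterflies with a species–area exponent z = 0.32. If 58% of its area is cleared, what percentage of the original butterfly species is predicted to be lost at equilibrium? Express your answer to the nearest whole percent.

S_new/S_old = (A_new/A_old)^z = 0.42^0.32
= exp(0.32 × ln 0.42) = exp(0.32 × -0.8675) = exp(-0.2776) ≈ 0.7576
Fraction lost = 1 − 0.7576 = 0.2424

24%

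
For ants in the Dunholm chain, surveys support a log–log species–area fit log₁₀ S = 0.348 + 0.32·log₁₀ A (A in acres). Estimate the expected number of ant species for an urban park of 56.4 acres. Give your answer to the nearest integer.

S = 2.228 × 56.4^0.32
ln S = ln 2.228 + 0.32 × ln 56.4 = 0.8013 + 0.32 × 4.0325 = 2.0917
S = e^2.0917 ≈ 8.099

8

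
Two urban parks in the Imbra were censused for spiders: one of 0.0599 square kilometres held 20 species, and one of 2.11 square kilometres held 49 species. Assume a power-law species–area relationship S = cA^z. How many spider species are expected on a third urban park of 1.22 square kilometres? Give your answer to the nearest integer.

43

z = ln(49/20) / ln(2.11/0.0599) = 0.8961 / 3.5618 = 0.2516
c = 20 / 0.0599^0.2516 = 20 / 0.4925 = 40.61
S₃ = 40.61 × 1.22^0.2516 = 40.61 × 1.051 ≈ 42.69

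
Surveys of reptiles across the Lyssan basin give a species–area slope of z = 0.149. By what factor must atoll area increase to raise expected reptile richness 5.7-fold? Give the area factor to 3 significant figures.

118000

(A₂/A₁)^0.149 = 5.7, so A₂/A₁ = 5.7^(1/0.149) = 5.7^6.711
ln(A₂/A₁) = ln 5.7 / 0.149 = 1.7405 / 0.149 = 11.6810
A₂/A₁ = e^11.6810 ≈ 118300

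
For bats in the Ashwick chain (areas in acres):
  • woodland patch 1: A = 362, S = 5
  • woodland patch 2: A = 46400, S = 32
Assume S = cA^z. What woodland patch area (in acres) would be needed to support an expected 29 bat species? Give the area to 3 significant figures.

z = ln(32/5) / ln(46400/362) = 1.8563 / 4.8534 = 0.3825
c = 5 / 362^0.3825 = 5 / 9.52 = 0.5252
A = (29/0.5252)^(1/0.3825) ⇒ ln A = ln(55.22)/0.3825 = 10.4877
A = e^10.4877 ≈ 35871 acres

35900 acres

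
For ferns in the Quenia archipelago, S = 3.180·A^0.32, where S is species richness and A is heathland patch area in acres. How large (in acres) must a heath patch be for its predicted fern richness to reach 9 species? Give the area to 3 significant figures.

9 = 3.18 × A^0.32  ⇒  A^0.32 = 9/3.18 = 2.83
ln A = ln(2.83) / 0.32 = 1.0403 / 0.32 = 3.2511
A = e^3.2511 ≈ 25.82 acres

25.8 acres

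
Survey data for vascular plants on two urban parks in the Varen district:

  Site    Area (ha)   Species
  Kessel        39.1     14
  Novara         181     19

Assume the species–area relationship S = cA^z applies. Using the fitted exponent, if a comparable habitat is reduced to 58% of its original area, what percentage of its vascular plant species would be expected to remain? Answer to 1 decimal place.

89.7%

z = ln(19/14) / ln(181/39.1) = 0.3054 / 1.5324 = 0.1993
S_new/S_old = (A_new/A_old)^z = 0.58^0.1993 = exp(0.1993 × -0.5447) = 0.8971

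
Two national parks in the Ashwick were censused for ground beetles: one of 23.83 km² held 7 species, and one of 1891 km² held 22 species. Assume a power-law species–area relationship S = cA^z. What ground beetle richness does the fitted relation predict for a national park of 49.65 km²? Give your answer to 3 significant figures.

8.48

z = ln(22/7) / ln(1891/23.83) = 1.1451 / 4.3739 = 0.2618
c = 7 / 23.83^0.2618 = 7 / 2.294 = 3.052
S₃ = 3.052 × 49.65^0.2618 = 3.052 × 2.78 ≈ 8.483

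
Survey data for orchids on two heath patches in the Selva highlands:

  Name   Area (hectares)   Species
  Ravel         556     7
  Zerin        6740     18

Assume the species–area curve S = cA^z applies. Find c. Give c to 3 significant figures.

z = ln(S₂/S₁) / ln(A₂/A₁) = ln(18/7) / ln(6740/556) = 0.9445 / 2.4950 = 0.3785
c = S₁ / A₁^z = 7 / 556^0.3785 = 7 / 10.94 = 0.6397

0.640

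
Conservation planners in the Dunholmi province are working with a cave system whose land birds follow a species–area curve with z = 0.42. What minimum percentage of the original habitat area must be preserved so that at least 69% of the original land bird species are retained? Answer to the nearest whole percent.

Need (A_new/A_old)^0.42 = 0.69, so A_new/A_old = 0.69^(1/0.42) = 0.69^2.381
ln(A_new/A_old) = ln 0.69 / 0.42 = -0.3711 / 0.42 = -0.8835
A_new/A_old = e^-0.8835 ≈ 0.4133

41%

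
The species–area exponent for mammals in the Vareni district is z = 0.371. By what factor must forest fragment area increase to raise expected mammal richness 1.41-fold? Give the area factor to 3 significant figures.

2.52

(A₂/A₁)^0.371 = 1.41, so A₂/A₁ = 1.41^(1/0.371) = 1.41^2.695
ln(A₂/A₁) = ln 1.41 / 0.371 = 0.3436 / 0.371 = 0.9261
A₂/A₁ = e^0.9261 ≈ 2.525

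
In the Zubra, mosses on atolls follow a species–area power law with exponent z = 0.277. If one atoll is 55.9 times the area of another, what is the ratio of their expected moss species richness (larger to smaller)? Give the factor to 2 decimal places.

S₂/S₁ = (A₂/A₁)^z = 55.9^0.277
ln(S₂/S₁) = 0.277 × ln 55.9 = 0.277 × 4.0236 = 1.1145
S₂/S₁ = e^1.1145 ≈ 3.048

3.05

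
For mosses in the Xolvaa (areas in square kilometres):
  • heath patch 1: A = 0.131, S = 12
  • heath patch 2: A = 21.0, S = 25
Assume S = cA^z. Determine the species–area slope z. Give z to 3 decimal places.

Taking logs: ln S = ln c + z ln A, so z = (ln S₂ − ln S₁)/(ln A₂ − ln A₁).
z = ln(25/12) / ln(21/0.131) = ln(2.083) / ln(160.3) = 0.7340 / 5.0771 = 0.1446

0.145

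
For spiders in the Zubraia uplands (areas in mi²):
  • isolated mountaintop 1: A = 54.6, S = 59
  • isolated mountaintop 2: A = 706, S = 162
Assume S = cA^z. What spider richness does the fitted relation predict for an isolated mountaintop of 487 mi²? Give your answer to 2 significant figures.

z = ln(162/59) / ln(706/54.6) = 1.0101 / 2.5596 = 0.3946
c = 59 / 54.6^0.3946 = 59 / 4.848 = 12.17
S₃ = 12.17 × 487^0.3946 = 12.17 × 11.5 ≈ 139.9

140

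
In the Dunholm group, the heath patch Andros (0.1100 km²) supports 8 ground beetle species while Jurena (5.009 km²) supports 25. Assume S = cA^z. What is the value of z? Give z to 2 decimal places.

Taking logs: ln S = ln c + z ln A, so z = (ln S₂ − ln S₁)/(ln A₂ − ln A₁).
z = ln(25/8) / ln(5.009/0.11) = ln(3.125) / ln(45.54) = 1.1394 / 3.8185 = 0.2984

0.30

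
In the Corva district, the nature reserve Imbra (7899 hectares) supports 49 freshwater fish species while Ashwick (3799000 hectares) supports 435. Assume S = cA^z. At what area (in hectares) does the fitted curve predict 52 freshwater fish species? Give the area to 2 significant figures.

9300 hectares

z = ln(435/49) / ln(3799000/7899) = 2.1835 / 6.1758 = 0.3536
c = 49 / 7899^0.3536 = 49 / 23.88 = 2.052
A = (52/2.052)^(1/0.3536) ⇒ ln A = ln(25.34)/0.3536 = 9.1426
A = e^9.1426 ≈ 9345 hectares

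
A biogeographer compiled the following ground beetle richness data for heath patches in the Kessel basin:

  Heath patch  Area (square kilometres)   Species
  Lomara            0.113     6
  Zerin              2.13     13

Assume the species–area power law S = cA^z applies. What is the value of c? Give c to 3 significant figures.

z = ln(S₂/S₁) / ln(A₂/A₁) = ln(13/6) / ln(2.13/0.113) = 0.7732 / 2.9365 = 0.2633
c = S₁ / A₁^z = 6 / 0.113^0.2633 = 6 / 0.5632 = 10.65

10.7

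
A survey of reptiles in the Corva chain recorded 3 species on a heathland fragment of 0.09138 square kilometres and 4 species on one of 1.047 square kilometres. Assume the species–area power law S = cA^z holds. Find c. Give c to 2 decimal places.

3.98

z = ln(S₂/S₁) / ln(A₂/A₁) = ln(4/3) / ln(1.047/0.09138) = 0.2877 / 2.4387 = 0.1180
c = S₁ / A₁^z = 3 / 0.09138^0.1180 = 3 / 0.7541 = 3.978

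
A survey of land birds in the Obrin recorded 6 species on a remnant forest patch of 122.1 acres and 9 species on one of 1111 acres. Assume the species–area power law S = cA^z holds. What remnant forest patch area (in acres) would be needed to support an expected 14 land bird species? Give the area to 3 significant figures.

z = ln(9/6) / ln(1111/122.1) = 0.4055 / 2.2082 = 0.1836
c = 6 / 122.1^0.1836 = 6 / 2.416 = 2.483
A = (14/2.483)^(1/0.1836) ⇒ ln A = ln(5.638)/0.1836 = 9.4193
A = e^9.4193 ≈ 12323 acres

12300 acres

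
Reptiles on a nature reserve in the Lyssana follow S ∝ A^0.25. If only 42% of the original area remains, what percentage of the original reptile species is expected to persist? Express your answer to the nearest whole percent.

81%

S_new/S_old = (A_new/A_old)^z = 0.42^0.25
= exp(0.25 × ln 0.42) = exp(0.25 × -0.8675) = exp(-0.2169) ≈ 0.805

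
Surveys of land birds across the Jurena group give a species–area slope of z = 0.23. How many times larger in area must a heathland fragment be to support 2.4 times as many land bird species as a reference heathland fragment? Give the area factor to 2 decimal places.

(A₂/A₁)^0.23 = 2.4, so A₂/A₁ = 2.4^(1/0.23) = 2.4^4.348
ln(A₂/A₁) = ln 2.4 / 0.23 = 0.8755 / 0.23 = 3.8064
A₂/A₁ = e^3.8064 ≈ 44.99

44.99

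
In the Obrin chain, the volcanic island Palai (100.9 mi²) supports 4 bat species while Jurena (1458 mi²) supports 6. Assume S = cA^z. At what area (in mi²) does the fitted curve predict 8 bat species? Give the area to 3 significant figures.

z = ln(6/4) / ln(1458/100.9) = 0.4055 / 2.6707 = 0.1518
c = 4 / 100.9^0.1518 = 4 / 2.015 = 1.985
A = (8/1.985)^(1/0.1518) ⇒ ln A = ln(4.03)/0.1518 = 9.1797
A = e^9.1797 ≈ 9698 mi²

9700 mi²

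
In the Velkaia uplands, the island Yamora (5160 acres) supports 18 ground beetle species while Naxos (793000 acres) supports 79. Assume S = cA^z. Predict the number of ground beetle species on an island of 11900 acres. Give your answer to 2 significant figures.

z = ln(79/18) / ln(793000/5160) = 1.4791 / 5.0349 = 0.2938
c = 18 / 5160^0.2938 = 18 / 12.32 = 1.461
S₃ = 1.461 × 11900^0.2938 = 1.461 × 15.75 ≈ 23.01

23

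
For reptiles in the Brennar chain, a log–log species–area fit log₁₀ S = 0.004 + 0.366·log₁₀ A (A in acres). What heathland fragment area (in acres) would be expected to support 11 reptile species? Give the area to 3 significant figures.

11 = 1.009 × A^0.366  ⇒  A^0.366 = 11/1.009 = 10.9
ln A = ln(10.9) / 0.366 = 2.3887 / 0.366 = 6.5265
A = e^6.5265 ≈ 683 acres

683 acres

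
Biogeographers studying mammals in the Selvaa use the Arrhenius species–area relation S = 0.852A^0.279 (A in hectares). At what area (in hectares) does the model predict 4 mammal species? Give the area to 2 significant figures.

260 hectares

4 = 0.852 × A^0.279  ⇒  A^0.279 = 4/0.852 = 4.695
ln A = ln(4.695) / 0.279 = 1.5465 / 0.279 = 5.5429
A = e^5.5429 ≈ 255.4 hectares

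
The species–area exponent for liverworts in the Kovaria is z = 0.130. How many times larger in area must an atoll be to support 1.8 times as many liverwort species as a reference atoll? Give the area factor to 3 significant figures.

92.0

(A₂/A₁)^0.13 = 1.8, so A₂/A₁ = 1.8^(1/0.13) = 1.8^7.692
ln(A₂/A₁) = ln 1.8 / 0.13 = 0.5878 / 0.13 = 4.5214
A₂/A₁ = e^4.5214 ≈ 91.97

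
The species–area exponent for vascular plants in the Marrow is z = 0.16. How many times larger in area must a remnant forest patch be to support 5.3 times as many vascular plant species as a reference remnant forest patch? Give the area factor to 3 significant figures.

(A₂/A₁)^0.16 = 5.3, so A₂/A₁ = 5.3^(1/0.16) = 5.3^6.25
ln(A₂/A₁) = ln 5.3 / 0.16 = 1.6677 / 0.16 = 10.4232
A₂/A₁ = e^10.4232 ≈ 33630

33600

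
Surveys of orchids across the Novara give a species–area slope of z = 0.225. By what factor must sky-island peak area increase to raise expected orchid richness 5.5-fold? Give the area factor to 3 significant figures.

(A₂/A₁)^0.225 = 5.5, so A₂/A₁ = 5.5^(1/0.225) = 5.5^4.444
ln(A₂/A₁) = ln 5.5 / 0.225 = 1.7047 / 0.225 = 7.5767
A₂/A₁ = e^7.5767 ≈ 1952

1950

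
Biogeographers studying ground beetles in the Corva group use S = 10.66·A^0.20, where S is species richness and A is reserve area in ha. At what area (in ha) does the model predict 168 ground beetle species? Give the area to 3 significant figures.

972000 ha

168 = 10.66 × A^0.2  ⇒  A^0.2 = 168/10.66 = 15.76
ln A = ln(15.76) / 0.2 = 2.7575 / 0.2 = 13.7873
A = e^13.7873 ≈ 972211 ha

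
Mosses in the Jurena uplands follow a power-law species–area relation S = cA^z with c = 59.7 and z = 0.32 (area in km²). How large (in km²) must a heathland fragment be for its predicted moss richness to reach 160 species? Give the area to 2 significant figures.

22 km²

160 = 59.7 × A^0.32  ⇒  A^0.32 = 160/59.7 = 2.68
ln A = ln(2.68) / 0.32 = 0.9858 / 0.32 = 3.0808
A = e^3.0808 ≈ 21.77 km²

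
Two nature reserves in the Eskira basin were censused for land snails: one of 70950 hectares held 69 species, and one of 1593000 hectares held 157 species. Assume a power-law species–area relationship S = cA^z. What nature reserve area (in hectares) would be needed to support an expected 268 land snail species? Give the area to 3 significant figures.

12100000 hectares

z = ln(157/69) / ln(1593000/70950) = 0.8221 / 3.1114 = 0.2642
c = 69 / 70950^0.2642 = 69 / 19.13 = 3.606
A = (268/3.606)^(1/0.2642) ⇒ ln A = ln(74.31)/0.2642 = 16.3049
A = e^16.3049 ≈ 12053503 hectares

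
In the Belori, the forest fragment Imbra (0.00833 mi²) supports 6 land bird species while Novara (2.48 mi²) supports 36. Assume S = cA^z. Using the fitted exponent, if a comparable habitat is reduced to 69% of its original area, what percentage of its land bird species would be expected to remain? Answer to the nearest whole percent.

z = ln(36/6) / ln(2.48/0.00833) = 1.7918 / 5.6962 = 0.3146
S_new/S_old = (A_new/A_old)^z = 0.69^0.3146 = exp(0.3146 × -0.3711) = 0.8898

89%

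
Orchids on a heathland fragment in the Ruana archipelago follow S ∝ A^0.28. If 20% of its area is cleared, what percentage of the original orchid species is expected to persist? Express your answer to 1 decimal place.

93.9%

S_new/S_old = (A_new/A_old)^z = 0.8^0.28
= exp(0.28 × ln 0.8) = exp(0.28 × -0.2231) = exp(-0.0625) ≈ 0.9394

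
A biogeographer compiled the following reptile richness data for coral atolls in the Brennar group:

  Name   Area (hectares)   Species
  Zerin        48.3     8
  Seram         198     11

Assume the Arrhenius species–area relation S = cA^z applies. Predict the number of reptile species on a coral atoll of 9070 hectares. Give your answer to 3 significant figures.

z = ln(11/8) / ln(198/48.3) = 0.3185 / 1.4108 = 0.2257
c = 8 / 48.3^0.2257 = 8 / 2.399 = 3.334
S₃ = 3.334 × 9070^0.2257 = 3.334 × 7.822 ≈ 26.08

26.1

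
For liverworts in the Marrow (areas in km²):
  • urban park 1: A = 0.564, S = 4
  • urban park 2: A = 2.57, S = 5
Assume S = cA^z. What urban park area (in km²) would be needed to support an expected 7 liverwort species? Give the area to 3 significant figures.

z = ln(5/4) / ln(2.57/0.564) = 0.2231 / 1.5166 = 0.1471
c = 4 / 0.564^0.1471 = 4 / 0.9192 = 4.352
A = (7/4.352)^(1/0.1471) ⇒ ln A = ln(1.609)/0.1471 = 3.2308
A = e^3.2308 ≈ 25.3 km²

25.3 km²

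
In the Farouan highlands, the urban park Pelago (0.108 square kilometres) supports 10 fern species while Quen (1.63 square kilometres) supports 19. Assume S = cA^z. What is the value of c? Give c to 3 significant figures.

16.9

z = ln(S₂/S₁) / ln(A₂/A₁) = ln(19/10) / ln(1.63/0.108) = 0.6419 / 2.7142 = 0.2365
c = S₁ / A₁^z = 10 / 0.108^0.2365 = 10 / 0.5908 = 16.93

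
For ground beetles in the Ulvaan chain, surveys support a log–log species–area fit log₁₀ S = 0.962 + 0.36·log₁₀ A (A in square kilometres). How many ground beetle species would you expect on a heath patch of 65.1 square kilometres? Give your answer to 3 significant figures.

41.2

S = 9.162 × 65.1^0.36
ln S = ln 9.162 + 0.36 × ln 65.1 = 2.2151 + 0.36 × 4.1759 = 3.7184
S = e^3.7184 ≈ 41.2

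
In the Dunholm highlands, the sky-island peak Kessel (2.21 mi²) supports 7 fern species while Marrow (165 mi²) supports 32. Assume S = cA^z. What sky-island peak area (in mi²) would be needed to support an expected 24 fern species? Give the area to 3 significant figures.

z = ln(32/7) / ln(165/2.21) = 1.5198 / 4.3130 = 0.3524
c = 7 / 2.21^0.3524 = 7 / 1.322 = 5.293
A = (24/5.293)^(1/0.3524) ⇒ ln A = ln(4.534)/0.3524 = 4.2896
A = e^4.2896 ≈ 72.93 mi²

72.9 mi²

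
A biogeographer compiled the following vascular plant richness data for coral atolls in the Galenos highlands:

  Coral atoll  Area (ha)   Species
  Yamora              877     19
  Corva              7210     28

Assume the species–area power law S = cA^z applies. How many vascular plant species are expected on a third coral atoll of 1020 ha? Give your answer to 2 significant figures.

20

z = ln(28/19) / ln(7210/877) = 0.3878 / 2.1067 = 0.1841
c = 19 / 877^0.1841 = 19 / 3.481 = 5.458
S₃ = 5.458 × 1020^0.1841 = 5.458 × 3.579 ≈ 19.54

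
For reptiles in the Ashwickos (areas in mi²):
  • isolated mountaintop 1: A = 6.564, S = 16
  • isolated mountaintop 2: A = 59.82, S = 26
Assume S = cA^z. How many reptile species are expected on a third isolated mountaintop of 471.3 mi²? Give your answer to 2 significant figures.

z = ln(26/16) / ln(59.82/6.564) = 0.4855 / 2.2097 = 0.2197
c = 16 / 6.564^0.2197 = 16 / 1.512 = 10.58
S₃ = 10.58 × 471.3^0.2197 = 10.58 × 3.867 ≈ 40.92

41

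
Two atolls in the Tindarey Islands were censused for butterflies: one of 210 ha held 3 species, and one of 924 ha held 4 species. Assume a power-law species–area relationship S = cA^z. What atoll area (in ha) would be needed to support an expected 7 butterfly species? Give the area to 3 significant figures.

z = ln(4/3) / ln(924/210) = 0.2877 / 1.4816 = 0.1942
c = 3 / 210^0.1942 = 3 / 2.824 = 1.062
A = (7/1.062)^(1/0.1942) ⇒ ln A = ln(6.59)/0.1942 = 9.7108
A = e^9.7108 ≈ 16495 ha

16500 ha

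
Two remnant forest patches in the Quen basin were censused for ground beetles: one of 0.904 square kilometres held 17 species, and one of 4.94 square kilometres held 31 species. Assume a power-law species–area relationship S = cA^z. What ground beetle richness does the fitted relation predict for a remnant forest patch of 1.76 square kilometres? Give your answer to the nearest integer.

22

z = ln(31/17) / ln(4.94/0.904) = 0.6008 / 1.6983 = 0.3538
c = 17 / 0.904^0.3538 = 17 / 0.9649 = 17.62
S₃ = 17.62 × 1.76^0.3538 = 17.62 × 1.221 ≈ 21.52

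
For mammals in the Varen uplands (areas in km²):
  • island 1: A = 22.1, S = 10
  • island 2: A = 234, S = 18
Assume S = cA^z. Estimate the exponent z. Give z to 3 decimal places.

Taking logs: ln S = ln c + z ln A, so z = (ln S₂ − ln S₁)/(ln A₂ − ln A₁).
z = ln(18/10) / ln(234/22.1) = ln(1.8) / ln(10.59) = 0.5878 / 2.3597 = 0.2491

0.249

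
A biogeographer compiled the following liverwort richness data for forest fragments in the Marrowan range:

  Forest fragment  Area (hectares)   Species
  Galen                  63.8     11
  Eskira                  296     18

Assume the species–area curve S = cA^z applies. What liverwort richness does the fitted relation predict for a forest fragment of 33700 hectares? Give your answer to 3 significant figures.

z = ln(18/11) / ln(296/63.8) = 0.4925 / 1.5346 = 0.3209
c = 11 / 63.8^0.3209 = 11 / 3.795 = 2.899
S₃ = 2.899 × 33700^0.3209 = 2.899 × 28.38 ≈ 82.26

82.3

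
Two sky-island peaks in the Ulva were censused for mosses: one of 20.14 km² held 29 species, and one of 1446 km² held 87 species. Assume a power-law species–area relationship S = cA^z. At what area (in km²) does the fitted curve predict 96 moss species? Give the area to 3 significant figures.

2120 km²

z = ln(87/29) / ln(1446/20.14) = 1.0986 / 4.2738 = 0.2571
c = 29 / 20.14^0.2571 = 29 / 2.164 = 13.4
A = (96/13.4)^(1/0.2571) ⇒ ln A = ln(7.163)/0.2571 = 7.6595
A = e^7.6595 ≈ 2121 km²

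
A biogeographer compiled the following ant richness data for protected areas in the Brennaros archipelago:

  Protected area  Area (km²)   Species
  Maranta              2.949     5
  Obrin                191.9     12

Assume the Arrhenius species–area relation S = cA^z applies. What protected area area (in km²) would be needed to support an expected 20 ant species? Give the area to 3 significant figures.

2190 km²

z = ln(12/5) / ln(191.9/2.949) = 0.8755 / 4.1755 = 0.2097
c = 5 / 2.949^0.2097 = 5 / 1.255 = 3.986
A = (20/3.986)^(1/0.2097) ⇒ ln A = ln(5.018)/0.2097 = 7.6933
A = e^7.6933 ≈ 2194 km²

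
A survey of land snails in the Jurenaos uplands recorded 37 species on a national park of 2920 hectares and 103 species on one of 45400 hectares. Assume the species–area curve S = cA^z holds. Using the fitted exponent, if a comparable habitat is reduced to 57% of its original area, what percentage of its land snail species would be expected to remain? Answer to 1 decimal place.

81.1%

z = ln(103/37) / ln(45400/2920) = 1.0238 / 2.7439 = 0.3731
S_new/S_old = (A_new/A_old)^z = 0.57^0.3731 = exp(0.3731 × -0.5621) = 0.8108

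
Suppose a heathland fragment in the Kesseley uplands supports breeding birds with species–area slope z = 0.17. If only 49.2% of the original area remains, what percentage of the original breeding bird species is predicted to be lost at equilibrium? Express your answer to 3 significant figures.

11.4%

S_new/S_old = (A_new/A_old)^z = 0.492^0.17
= exp(0.17 × ln 0.492) = exp(0.17 × -0.7093) = exp(-0.1206) ≈ 0.8864
Fraction lost = 1 − 0.8864 = 0.1136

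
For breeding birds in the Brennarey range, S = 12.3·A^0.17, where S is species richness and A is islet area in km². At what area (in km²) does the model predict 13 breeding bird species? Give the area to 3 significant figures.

1.38 km²

13 = 12.3 × A^0.17  ⇒  A^0.17 = 13/12.3 = 1.057
ln A = ln(1.057) / 0.17 = 0.0554 / 0.17 = 0.3256
A = e^0.3256 ≈ 1.385 km²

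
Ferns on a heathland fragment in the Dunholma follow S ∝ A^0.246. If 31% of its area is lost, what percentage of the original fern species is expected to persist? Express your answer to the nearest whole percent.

91%

S_new/S_old = (A_new/A_old)^z = 0.69^0.246
= exp(0.246 × ln 0.69) = exp(0.246 × -0.3711) = exp(-0.0913) ≈ 0.9128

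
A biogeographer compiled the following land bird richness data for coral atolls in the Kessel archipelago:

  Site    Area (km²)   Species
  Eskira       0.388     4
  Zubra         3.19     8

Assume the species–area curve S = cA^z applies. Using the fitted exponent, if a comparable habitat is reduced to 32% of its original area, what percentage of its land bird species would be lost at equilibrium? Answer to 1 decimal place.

z = ln(8/4) / ln(3.19/0.388) = 0.6931 / 2.1068 = 0.3290
S_new/S_old = (A_new/A_old)^z = 0.32^0.3290 = exp(0.3290 × -1.1394) = 0.6874
Fraction lost = 1 − 0.6874 = 0.3126

31.3%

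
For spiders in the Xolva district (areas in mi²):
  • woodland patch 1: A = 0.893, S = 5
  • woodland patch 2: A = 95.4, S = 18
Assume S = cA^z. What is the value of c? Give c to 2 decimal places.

5.16

z = ln(S₂/S₁) / ln(A₂/A₁) = ln(18/5) / ln(95.4/0.893) = 1.2809 / 4.6712 = 0.2742
c = S₁ / A₁^z = 5 / 0.893^0.2742 = 5 / 0.9694 = 5.158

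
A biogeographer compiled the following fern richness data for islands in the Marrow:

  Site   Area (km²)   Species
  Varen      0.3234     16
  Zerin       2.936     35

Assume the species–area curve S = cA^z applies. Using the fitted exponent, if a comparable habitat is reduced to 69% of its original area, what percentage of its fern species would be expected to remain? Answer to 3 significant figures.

87.7%

z = ln(35/16) / ln(2.936/0.3234) = 0.7828 / 2.2059 = 0.3548
S_new/S_old = (A_new/A_old)^z = 0.69^0.3548 = exp(0.3548 × -0.3711) = 0.8766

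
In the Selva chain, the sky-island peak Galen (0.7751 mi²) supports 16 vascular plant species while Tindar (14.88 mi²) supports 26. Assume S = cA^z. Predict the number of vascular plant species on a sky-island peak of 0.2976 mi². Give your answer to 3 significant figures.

z = ln(26/16) / ln(14.88/0.7751) = 0.4855 / 2.9548 = 0.1643
c = 16 / 0.7751^0.1643 = 16 / 0.959 = 16.68
S₃ = 16.68 × 0.2976^0.1643 = 16.68 × 0.8194 ≈ 13.67

13.7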